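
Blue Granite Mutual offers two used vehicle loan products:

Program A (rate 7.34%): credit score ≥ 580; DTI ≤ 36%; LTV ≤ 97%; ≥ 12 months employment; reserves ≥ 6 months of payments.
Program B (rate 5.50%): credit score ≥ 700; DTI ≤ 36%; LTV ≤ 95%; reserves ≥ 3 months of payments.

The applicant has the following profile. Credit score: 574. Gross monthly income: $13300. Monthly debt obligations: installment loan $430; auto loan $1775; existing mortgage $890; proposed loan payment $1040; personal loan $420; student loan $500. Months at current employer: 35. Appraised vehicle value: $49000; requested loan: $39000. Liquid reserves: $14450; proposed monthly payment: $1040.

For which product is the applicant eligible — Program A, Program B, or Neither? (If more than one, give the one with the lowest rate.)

Total debts = (430 + 1,775 + 890 + 1,040 + 420 + 500) = 5,055; DTI = 5,055/13,300 = 38%.
LTV = 39,000/49,000 = 79.6%.
Reserves = 14,450/1,040 = 13.9 months.
Program A: score 574 < 580; DTI 38% > 36%; LTV 79.6% ≤ 97%; employment 35 ≥ 12 mo; reserves 13.9 ≥ 6 mo → does not qualify.
Program B: score 574 < 700; DTI 38% > 36%; LTV 79.6% ≤ 95%; reserves 13.9 ≥ 3 mo → does not qualify.

Neither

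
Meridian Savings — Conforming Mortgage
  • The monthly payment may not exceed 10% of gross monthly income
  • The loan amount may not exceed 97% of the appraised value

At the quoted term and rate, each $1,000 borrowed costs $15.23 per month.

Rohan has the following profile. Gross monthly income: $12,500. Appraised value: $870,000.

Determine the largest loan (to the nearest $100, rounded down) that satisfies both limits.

$82,000

Payment cap: 10% × $12,500 = $1,250/month.
At $15.23 per $1,000, that supports 1,250/15.23 × 1,000 ≈ $82,074 → $82,000.
LTV cap: 97% × $870,000 = $843,900 → $843,900.
Binding constraint: payment-to-income.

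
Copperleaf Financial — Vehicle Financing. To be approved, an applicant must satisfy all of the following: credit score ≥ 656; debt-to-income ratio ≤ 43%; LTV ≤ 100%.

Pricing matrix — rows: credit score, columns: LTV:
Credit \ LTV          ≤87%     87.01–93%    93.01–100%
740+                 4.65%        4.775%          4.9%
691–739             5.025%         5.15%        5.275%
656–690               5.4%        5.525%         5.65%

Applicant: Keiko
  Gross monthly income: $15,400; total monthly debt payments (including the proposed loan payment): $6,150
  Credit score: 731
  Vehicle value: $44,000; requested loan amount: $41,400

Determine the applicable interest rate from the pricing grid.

5.275%

Credit score 731 ≥ 656; DTI = 6,150/15,400 = 39.9% ≤ 43%
LTV = 41,400/44,000 = 94.1% ≤ 100%
Score 731 is in the 691–739 band; LTV 94.1% is in the 93.01–100% band → 5.275%.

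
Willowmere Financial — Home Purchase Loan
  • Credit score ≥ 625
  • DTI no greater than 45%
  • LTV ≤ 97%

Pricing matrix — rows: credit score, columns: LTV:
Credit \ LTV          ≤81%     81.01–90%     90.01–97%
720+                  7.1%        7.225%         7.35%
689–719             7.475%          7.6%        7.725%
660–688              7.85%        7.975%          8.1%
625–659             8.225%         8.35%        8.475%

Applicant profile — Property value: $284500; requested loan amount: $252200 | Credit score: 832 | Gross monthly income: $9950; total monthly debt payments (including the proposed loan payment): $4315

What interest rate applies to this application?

7.225%

Credit score 832 ≥ 625; DTI: 4,315 ÷ 9,950 = 43.4%, within the 45% cap
Loan-to-value = 252,200/284,500 = 88.6% — pass (97% max)
Row: 832 falls in 720+. Column: 88.6% falls in 81.01–90%. Rate = 7.225%.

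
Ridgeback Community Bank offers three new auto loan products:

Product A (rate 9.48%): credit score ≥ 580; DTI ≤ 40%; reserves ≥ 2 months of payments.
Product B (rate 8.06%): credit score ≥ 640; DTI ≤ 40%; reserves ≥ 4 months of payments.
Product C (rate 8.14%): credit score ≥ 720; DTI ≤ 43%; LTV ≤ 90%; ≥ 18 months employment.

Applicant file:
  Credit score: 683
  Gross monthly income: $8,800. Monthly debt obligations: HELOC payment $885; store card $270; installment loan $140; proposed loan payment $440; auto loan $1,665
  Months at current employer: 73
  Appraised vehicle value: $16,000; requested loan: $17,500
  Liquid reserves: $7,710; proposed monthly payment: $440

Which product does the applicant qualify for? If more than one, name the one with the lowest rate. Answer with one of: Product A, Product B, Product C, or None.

Total debts = (885 + 270 + 140 + 440 + 1,665) = 3,400; DTI = 3,400/8,800 = 38.6%.
LTV = 17,500/16,000 = 109.4%.
Reserves = 7,710/440 = 17.5 months.
Product A: score 683 ≥ 580; DTI 38.6% ≤ 40%; reserves 17.5 ≥ 2 mo → qualifies.
Product B: score 683 ≥ 640; DTI 38.6% ≤ 40%; reserves 17.5 ≥ 4 mo → qualifies.
Product C: score 683 < 720; DTI 38.6% ≤ 43%; LTV 109.4% > 90%; employment 73 ≥ 18 mo → does not qualify.
Qualifying: Product A, Product B. Lowest rate is 8.06% → Product B.

Product B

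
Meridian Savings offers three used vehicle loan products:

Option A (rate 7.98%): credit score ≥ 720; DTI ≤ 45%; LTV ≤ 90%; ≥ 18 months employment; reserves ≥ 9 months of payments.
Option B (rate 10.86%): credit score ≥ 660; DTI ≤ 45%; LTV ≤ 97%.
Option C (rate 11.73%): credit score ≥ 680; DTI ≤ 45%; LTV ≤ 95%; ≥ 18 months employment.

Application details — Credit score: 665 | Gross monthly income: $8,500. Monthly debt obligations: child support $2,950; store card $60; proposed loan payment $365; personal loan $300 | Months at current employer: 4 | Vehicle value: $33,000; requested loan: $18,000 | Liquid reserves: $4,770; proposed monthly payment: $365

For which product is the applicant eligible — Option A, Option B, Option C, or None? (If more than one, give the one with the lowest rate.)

Option B

Total debts = (2,950 + 60 + 365 + 300) = 3,675; DTI = 3,675/8,500 = 43.2%.
LTV = 18,000/33,000 = 54.5%.
Reserves = 4,770/365 = 13.1 months.
Option A: score 665 < 720; DTI 43.2% ≤ 45%; LTV 54.5% ≤ 90%; employment 4 < 18 mo; reserves 13.1 ≥ 9 mo → does not qualify.
Option B: score 665 ≥ 660; DTI 43.2% ≤ 45%; LTV 54.5% ≤ 97% → qualifies.
Option C: score 665 < 680; DTI 43.2% ≤ 45%; LTV 54.5% ≤ 95%; employment 4 < 18 mo → does not qualify.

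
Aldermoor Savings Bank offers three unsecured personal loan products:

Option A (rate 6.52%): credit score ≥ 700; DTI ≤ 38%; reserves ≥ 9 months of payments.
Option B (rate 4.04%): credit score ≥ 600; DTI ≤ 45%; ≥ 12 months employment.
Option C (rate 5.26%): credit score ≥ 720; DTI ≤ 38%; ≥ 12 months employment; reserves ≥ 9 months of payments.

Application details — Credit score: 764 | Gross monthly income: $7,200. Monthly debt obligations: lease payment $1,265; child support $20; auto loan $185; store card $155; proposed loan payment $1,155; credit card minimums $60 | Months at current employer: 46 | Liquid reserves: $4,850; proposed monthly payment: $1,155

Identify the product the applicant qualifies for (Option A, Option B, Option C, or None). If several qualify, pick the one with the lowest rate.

Option B

Total debts = (1,265 + 20 + 185 + 155 + 1,155 + 60) = 2,840; DTI = 2,840/7,200 = 39.4%.
Reserves = 4,850/1,155 = 4.2 months.
Option A: score 764 ≥ 700; DTI 39.4% > 38%; reserves 4.2 < 9 mo → does not qualify.
Option B: score 764 ≥ 600; DTI 39.4% ≤ 45%; employment 46 ≥ 12 mo → qualifies.
Option C: score 764 ≥ 720; DTI 39.4% > 38%; employment 46 ≥ 12 mo; reserves 4.2 < 9 mo → does not qualify.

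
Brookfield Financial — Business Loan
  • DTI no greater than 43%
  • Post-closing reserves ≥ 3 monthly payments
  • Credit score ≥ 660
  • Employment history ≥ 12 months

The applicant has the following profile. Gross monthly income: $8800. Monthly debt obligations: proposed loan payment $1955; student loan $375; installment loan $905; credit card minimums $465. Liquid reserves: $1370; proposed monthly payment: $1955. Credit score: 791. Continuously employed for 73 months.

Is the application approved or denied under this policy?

Denied

Total monthly debts = (1,955 + 375 + 905 + 465) = 3,700. Debt-to-income = 3,700/8,800 = 42% — meets 43% limit
Reserves: 1,370 ÷ 1,955 = 0.7 months (below 3-month minimum)
Credit score 791 ≥ 660 (meets)
Employment 73 ≥ 12 months
Fails on reserves.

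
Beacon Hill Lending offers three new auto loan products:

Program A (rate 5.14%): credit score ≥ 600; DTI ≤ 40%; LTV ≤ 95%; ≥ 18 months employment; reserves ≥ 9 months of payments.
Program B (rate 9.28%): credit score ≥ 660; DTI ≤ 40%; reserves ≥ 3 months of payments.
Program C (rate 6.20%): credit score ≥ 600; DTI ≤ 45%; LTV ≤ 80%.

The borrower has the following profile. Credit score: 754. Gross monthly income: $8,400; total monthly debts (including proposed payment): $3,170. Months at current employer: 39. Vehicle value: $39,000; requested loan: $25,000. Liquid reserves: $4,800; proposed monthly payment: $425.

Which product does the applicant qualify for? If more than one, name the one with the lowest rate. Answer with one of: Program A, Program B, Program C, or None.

DTI = 3,170/8,400 = 37.7%.
LTV = 25,000/39,000 = 64.1%.
Reserves = 4,800/425 = 11.3 months.
Program A: score 754 ≥ 600; DTI 37.7% ≤ 40%; LTV 64.1% ≤ 95%; employment 39 ≥ 18 mo; reserves 11.3 ≥ 9 mo → qualifies.
Program B: score 754 ≥ 660; DTI 37.7% ≤ 40%; reserves 11.3 ≥ 3 mo → qualifies.
Program C: score 754 ≥ 600; DTI 37.7% ≤ 45%; LTV 64.1% ≤ 80% → qualifies.
Qualifying: Program A, Program B, Program C. Lowest rate is 5.14% → Program A.

Program A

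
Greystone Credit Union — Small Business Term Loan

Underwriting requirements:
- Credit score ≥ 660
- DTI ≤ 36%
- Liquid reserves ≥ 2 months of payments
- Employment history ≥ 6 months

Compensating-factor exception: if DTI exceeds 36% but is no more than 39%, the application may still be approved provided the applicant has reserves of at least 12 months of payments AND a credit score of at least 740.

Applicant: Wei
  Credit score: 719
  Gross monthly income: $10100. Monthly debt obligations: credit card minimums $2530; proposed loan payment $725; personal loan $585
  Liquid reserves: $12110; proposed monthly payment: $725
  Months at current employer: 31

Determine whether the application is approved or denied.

Denied

Credit score 719 ≥ 660 (meets base)
Total debts = (2,530 + 725 + 585) = 3,840. DTI: 3,840 ÷ 10,100 = 38%, over the 36% base limit.
Reserves = 12,110/725 = 16.7 months ≥ 2
Employment 31 ≥ 6 months
DTI 38% is within the 36%–39% exception band; checking compensating factors.
Reserves 16.7 ≥ 12 months; credit score 719 < 740.
Override conditions not both satisfied; exception does not apply.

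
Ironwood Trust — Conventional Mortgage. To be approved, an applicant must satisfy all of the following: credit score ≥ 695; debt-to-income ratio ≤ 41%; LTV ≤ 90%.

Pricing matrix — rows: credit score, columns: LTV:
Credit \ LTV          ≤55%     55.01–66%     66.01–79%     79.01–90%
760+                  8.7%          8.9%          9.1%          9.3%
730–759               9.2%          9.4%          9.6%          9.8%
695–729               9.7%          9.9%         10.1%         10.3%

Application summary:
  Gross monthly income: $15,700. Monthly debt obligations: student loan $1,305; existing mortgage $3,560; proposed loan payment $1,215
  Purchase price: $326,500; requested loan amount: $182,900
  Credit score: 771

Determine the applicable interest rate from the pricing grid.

Credit score 771 ≥ 695; Total monthly debts = (1,305 + 3,560 + 1,215) = 6,080. Debt-to-income = 6,080/15,700 = 38.7% — meets 41% limit
LTV: 182,900 ÷ 326,500 = 56%, within 90% cap
Row: 771 falls in 760+. Column: 56% falls in 55.01–66%. Rate = 8.9%.

8.9%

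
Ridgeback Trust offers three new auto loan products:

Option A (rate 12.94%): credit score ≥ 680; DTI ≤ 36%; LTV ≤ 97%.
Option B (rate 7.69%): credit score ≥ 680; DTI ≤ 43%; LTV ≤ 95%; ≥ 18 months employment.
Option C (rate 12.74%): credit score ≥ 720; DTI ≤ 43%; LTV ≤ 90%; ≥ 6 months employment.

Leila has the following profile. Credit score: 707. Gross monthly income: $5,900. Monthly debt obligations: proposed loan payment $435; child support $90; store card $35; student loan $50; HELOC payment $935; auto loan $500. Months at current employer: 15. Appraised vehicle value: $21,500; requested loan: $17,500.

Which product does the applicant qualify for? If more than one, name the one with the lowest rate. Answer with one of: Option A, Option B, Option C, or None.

Option A

Total debts = (435 + 90 + 35 + 50 + 935 + 500) = 2,045; DTI = 2,045/5,900 = 34.7%.
LTV = 17,500/21,500 = 81.4%.
Option A: score 707 ≥ 680; DTI 34.7% ≤ 36%; LTV 81.4% ≤ 97% → qualifies.
Option B: score 707 ≥ 680; DTI 34.7% ≤ 43%; LTV 81.4% ≤ 95%; employment 15 < 18 mo → does not qualify.
Option C: score 707 < 720; DTI 34.7% ≤ 43%; LTV 81.4% ≤ 90%; employment 15 ≥ 6 mo → does not qualify.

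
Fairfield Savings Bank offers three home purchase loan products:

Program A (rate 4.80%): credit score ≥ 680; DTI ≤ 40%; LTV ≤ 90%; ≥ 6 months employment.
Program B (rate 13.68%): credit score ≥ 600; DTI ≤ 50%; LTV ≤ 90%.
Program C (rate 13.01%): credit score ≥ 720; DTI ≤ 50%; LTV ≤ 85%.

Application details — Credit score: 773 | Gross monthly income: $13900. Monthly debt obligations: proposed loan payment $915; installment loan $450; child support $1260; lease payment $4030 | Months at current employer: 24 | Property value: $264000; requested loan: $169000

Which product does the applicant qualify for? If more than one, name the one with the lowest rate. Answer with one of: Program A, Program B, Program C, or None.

Total debts = (915 + 450 + 1,260 + 4,030) = 6,655; DTI = 6,655/13,900 = 47.9%.
LTV = 169,000/264,000 = 64%.
Program A: score 773 ≥ 680; DTI 47.9% > 40%; LTV 64% ≤ 90%; employment 24 ≥ 6 mo → does not qualify.
Program B: score 773 ≥ 600; DTI 47.9% ≤ 50%; LTV 64% ≤ 90% → qualifies.
Program C: score 773 ≥ 720; DTI 47.9% ≤ 50%; LTV 64% ≤ 85% → qualifies.
Qualifying: Program B, Program C. Lowest rate is 13.01% → Program C.

Program C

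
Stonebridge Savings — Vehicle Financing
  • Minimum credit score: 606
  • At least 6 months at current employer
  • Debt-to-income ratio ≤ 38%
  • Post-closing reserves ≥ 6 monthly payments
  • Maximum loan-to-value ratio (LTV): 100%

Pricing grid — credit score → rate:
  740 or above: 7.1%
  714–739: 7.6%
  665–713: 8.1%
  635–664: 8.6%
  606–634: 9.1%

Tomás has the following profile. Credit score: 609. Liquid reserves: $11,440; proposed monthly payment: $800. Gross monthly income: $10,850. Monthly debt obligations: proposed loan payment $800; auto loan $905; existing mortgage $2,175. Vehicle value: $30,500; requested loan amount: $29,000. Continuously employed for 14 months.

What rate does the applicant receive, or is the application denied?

Approved at 9.1%

Credit score 609 ≥ 606 (meets minimum)
Total monthly debts = (800 + 905 + 2,175) = 3,880. Debt-to-income = 3,880/10,850 = 35.8% — meets 38% limit
Employment 14 ≥ 6 months
LTV = 29,000/30,500 = 95.1% ≤ 100%
Reserves = 11,440/800 = 14.3 months ≥ 6
All requirements met. Score 609 falls in the 606–634 tier → 9.1%.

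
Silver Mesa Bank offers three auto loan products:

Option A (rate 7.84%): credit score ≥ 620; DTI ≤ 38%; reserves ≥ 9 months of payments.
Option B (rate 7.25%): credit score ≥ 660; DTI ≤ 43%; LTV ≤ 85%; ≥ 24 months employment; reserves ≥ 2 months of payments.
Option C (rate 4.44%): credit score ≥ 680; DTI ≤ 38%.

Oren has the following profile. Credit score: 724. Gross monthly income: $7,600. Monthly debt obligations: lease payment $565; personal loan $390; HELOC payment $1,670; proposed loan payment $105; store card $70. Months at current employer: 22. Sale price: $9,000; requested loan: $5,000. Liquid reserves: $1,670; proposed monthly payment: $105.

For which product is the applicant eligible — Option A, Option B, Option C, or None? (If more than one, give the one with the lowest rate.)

Option C

Total debts = (565 + 390 + 1,670 + 105 + 70) = 2,800; DTI = 2,800/7,600 = 36.8%.
LTV = 5,000/9,000 = 55.6%.
Reserves = 1,670/105 = 15.9 months.
Option A: score 724 ≥ 620; DTI 36.8% ≤ 38%; reserves 15.9 ≥ 9 mo → qualifies.
Option B: score 724 ≥ 660; DTI 36.8% ≤ 43%; LTV 55.6% ≤ 85%; employment 22 < 24 mo; reserves 15.9 ≥ 2 mo → does not qualify.
Option C: score 724 ≥ 680; DTI 36.8% ≤ 38% → qualifies.
Qualifying: Option A, Option C. Lowest rate is 4.44% → Option C.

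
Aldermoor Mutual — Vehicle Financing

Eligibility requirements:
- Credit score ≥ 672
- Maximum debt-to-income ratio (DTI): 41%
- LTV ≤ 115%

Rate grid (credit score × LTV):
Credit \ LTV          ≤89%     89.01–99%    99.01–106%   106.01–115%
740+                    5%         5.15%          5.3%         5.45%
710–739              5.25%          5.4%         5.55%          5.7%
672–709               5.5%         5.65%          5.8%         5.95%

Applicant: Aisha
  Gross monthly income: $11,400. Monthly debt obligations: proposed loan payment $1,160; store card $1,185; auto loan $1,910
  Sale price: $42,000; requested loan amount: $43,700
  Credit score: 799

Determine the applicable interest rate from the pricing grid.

5.3%

Credit score 799 ≥ 672; Total monthly debts = (1,160 + 1,185 + 1,910) = 4,255. DTI = 4,255/11,400 = 37.3% ≤ 41%
LTV: 43,700 ÷ 42,000 = 104%, within 115% cap
Row: 799 falls in 740+. Column: 104% falls in 99.01–106%. Rate = 5.3%.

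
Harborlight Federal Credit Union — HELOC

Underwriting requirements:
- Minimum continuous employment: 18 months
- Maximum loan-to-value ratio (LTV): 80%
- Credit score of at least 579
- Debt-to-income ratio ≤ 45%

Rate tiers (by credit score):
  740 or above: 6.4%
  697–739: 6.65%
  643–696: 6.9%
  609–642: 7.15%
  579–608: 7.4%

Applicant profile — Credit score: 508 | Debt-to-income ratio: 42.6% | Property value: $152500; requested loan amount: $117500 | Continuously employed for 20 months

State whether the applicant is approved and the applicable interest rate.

Credit score 508 < 579 (below minimum)
Employment 20 ≥ 18 months
LTV = 117,500/152,500 = 77% ≤ 80%
Debt-to-income 42.6% vs 45% cap — pass
Not all requirements met → denied.

Denied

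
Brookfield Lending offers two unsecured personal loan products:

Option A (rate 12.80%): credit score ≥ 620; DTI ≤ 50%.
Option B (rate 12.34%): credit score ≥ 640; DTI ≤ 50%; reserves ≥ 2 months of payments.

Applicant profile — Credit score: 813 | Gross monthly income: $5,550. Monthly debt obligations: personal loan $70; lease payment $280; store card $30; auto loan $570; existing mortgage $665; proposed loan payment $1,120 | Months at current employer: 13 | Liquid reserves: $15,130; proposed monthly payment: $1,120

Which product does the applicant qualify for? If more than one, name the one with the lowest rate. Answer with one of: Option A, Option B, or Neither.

Total debts = (70 + 280 + 30 + 570 + 665 + 1,120) = 2,735; DTI = 2,735/5,550 = 49.3%.
Reserves = 15,130/1,120 = 13.5 months.
Option A: score 813 ≥ 620; DTI 49.3% ≤ 50% → qualifies.
Option B: score 813 ≥ 640; DTI 49.3% ≤ 50%; reserves 13.5 ≥ 2 mo → qualifies.
Qualifying: Option A, Option B. Lowest rate is 12.34% → Option B.

Option B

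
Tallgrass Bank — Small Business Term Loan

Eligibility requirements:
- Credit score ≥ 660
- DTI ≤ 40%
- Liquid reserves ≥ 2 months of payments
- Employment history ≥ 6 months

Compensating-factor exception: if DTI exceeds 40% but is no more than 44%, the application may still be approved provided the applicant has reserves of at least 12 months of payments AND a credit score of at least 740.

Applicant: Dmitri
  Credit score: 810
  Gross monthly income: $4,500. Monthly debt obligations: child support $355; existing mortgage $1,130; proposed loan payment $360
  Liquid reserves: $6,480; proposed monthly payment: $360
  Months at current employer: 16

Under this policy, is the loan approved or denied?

Approved

Credit score 810 ≥ 660 (meets base)
Total debts = (355 + 1,130 + 360) = 1,845. DTI = 1,845/4,500 = 41% > 40% — standard DTI limit exceeded.
Reserves: 6,480 ÷ 360 = 18.0 months (meets 2-month minimum)
Employment 16 ≥ 6 months
DTI 41% is within the 40%–44% exception band; checking compensating factors.
Reserves 18.0 ≥ 12 months; credit score 810 ≥ 740.
Both compensating conditions met → exception applies.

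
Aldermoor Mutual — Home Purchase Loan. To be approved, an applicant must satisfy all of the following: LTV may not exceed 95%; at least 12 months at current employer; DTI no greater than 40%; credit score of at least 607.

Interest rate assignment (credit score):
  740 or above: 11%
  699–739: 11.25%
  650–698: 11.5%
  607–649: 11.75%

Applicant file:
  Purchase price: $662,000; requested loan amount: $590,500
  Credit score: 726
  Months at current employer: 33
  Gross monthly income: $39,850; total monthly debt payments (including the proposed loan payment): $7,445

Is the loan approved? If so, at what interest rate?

Credit score 726 ≥ 607 (meets minimum)
Loan-to-value = 590,500/662,000 = 89.2% — pass (95% max)
Employment 33 ≥ 12 months
Debt-to-income = 7,445/39,850 = 18.7% — meets 40% limit
All requirements met. Score 726 falls in the 699–739 tier → 11.25%.

Approved at 11.25%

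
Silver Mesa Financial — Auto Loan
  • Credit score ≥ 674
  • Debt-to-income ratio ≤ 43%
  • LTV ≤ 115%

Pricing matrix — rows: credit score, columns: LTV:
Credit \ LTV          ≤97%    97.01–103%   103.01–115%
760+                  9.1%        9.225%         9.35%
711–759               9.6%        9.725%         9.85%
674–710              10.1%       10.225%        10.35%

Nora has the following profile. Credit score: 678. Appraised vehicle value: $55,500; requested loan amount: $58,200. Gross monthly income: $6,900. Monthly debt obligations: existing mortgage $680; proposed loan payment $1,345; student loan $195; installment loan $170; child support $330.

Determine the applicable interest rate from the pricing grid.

10.35%

Credit score 678 ≥ 674; Total monthly debts = (680 + 1,345 + 195 + 170 + 330) = 2,720. DTI = 2,720/6,900 = 39.4% ≤ 43%
LTV: 58,200 ÷ 55,500 = 104.9%, within 115% cap
Row: 678 falls in 674–710. Column: 104.9% falls in 103.01–115%. Rate = 10.35%.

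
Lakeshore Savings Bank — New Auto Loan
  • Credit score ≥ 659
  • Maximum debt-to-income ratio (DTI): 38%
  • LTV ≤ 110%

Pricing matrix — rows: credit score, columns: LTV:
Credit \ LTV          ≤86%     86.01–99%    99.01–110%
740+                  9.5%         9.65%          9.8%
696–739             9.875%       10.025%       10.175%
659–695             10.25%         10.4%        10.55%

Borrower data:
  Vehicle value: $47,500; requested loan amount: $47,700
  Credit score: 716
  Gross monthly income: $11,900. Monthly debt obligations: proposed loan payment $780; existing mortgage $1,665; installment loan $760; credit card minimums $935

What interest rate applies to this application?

Credit score 716 ≥ 659; Total monthly debts = (780 + 1,665 + 760 + 935) = 4,140. DTI: 4,140 ÷ 11,900 = 34.8%, within the 38% cap
LTV: 47,700 ÷ 47,500 = 100.4%, within 110% cap
Row: 716 falls in 696–739. Column: 100.4% falls in 99.01–110%. Rate = 10.175%.

10.175%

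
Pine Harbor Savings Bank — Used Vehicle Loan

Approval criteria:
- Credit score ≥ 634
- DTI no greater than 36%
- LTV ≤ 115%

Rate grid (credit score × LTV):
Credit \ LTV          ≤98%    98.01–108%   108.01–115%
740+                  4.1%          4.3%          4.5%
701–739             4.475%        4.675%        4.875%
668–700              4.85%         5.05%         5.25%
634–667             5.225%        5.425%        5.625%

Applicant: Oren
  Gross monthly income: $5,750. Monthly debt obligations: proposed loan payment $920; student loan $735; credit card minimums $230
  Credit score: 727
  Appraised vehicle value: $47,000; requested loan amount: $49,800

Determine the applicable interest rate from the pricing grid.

4.675%

Credit score 727 ≥ 634; Total monthly debts = (920 + 735 + 230) = 1,885. Debt-to-income = 1,885/5,750 = 32.8% — meets 36% limit
Loan-to-value = 49,800/47,000 = 106% — pass (115% max)
Score 727 is in the 701–739 band; LTV 106% is in the 98.01–108% band → 4.675%.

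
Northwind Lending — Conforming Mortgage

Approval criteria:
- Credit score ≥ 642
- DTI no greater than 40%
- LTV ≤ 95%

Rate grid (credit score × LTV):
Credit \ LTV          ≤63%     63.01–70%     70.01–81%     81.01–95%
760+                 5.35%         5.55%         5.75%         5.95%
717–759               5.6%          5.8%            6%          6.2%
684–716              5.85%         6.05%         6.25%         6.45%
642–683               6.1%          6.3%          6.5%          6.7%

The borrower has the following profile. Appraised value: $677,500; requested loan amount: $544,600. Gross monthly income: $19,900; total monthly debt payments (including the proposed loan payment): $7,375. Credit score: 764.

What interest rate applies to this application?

5.75%

Credit score 764 ≥ 642; DTI = 7,375/19,900 = 37.1% ≤ 40%
Loan-to-value = 544,600/677,500 = 80.4% — pass (95% max)
Credit 764 → row 760+; LTV 80.4% → column 70.01–81%. Grid cell → 5.75%.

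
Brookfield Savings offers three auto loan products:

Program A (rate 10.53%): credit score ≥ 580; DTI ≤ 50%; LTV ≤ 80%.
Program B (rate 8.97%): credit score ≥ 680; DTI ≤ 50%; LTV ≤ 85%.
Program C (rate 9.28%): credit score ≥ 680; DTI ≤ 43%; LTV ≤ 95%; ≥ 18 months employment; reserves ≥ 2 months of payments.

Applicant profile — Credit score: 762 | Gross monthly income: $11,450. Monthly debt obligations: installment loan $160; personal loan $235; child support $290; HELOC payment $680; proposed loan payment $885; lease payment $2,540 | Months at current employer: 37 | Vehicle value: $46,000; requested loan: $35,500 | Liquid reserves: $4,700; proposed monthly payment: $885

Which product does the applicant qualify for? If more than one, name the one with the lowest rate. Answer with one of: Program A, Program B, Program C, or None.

Total debts = (160 + 235 + 290 + 680 + 885 + 2,540) = 4,790; DTI = 4,790/11,450 = 41.8%.
LTV = 35,500/46,000 = 77.2%.
Reserves = 4,700/885 = 5.3 months.
Program A: score 762 ≥ 580; DTI 41.8% ≤ 50%; LTV 77.2% ≤ 80% → qualifies.
Program B: score 762 ≥ 680; DTI 41.8% ≤ 50%; LTV 77.2% ≤ 85% → qualifies.
Program C: score 762 ≥ 680; DTI 41.8% ≤ 43%; LTV 77.2% ≤ 95%; employment 37 ≥ 18 mo; reserves 5.3 ≥ 2 mo → qualifies.
Qualifying: Program A, Program B, Program C. Lowest rate is 8.97% → Program B.

Program B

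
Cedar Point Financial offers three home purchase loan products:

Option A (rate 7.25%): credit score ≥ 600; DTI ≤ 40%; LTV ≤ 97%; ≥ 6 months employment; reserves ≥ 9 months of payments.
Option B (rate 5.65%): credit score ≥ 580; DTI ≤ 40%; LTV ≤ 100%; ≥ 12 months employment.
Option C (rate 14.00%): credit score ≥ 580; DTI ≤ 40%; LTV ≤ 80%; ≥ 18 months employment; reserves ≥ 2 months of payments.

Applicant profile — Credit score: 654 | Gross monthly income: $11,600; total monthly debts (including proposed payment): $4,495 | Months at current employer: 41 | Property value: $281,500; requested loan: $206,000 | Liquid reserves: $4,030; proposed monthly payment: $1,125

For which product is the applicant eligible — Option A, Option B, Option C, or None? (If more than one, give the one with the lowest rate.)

DTI = 4,495/11,600 = 38.8%.
LTV = 206,000/281,500 = 73.2%.
Reserves = 4,030/1,125 = 3.6 months.
Option A: score 654 ≥ 600; DTI 38.8% ≤ 40%; LTV 73.2% ≤ 97%; employment 41 ≥ 6 mo; reserves 3.6 < 9 mo → does not qualify.
Option B: score 654 ≥ 580; DTI 38.8% ≤ 40%; LTV 73.2% ≤ 100%; employment 41 ≥ 12 mo → qualifies.
Option C: score 654 ≥ 580; DTI 38.8% ≤ 40%; LTV 73.2% ≤ 80%; employment 41 ≥ 18 mo; reserves 3.6 ≥ 2 mo → qualifies.
Qualifying: Option B, Option C. Lowest rate is 5.65% → Option B.

Option B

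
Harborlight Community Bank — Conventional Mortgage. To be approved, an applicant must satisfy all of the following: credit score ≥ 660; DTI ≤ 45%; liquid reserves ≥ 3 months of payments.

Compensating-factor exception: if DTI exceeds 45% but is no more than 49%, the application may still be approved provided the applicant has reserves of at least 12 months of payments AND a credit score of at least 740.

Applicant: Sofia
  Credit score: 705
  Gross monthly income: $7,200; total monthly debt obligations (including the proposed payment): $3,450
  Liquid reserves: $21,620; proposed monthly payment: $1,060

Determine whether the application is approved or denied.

Credit score 705 ≥ 660 (meets base)
DTI: 3,450 ÷ 7,200 = 47.9%, over the 45% base limit.
Liquid reserves cover 21,620/1,060 = 20.4 months — ≥ 3 required
DTI 47.9% is within the 45%–49% exception band; checking compensating factors.
Override check — reserves: 20.4 mo (ok); score: 705 (below 740).
Override conditions not both satisfied; exception does not apply.

Denied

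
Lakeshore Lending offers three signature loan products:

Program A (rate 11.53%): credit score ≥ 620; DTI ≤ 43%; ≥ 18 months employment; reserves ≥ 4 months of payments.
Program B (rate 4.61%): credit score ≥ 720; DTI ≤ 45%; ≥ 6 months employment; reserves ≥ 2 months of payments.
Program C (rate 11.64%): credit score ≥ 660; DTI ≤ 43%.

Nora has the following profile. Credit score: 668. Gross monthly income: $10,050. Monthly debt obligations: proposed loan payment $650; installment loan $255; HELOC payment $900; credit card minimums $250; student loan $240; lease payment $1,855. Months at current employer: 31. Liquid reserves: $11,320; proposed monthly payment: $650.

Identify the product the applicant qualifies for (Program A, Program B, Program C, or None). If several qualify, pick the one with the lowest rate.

Program A

Total debts = (650 + 255 + 900 + 250 + 240 + 1,855) = 4,150; DTI = 4,150/10,050 = 41.3%.
Reserves = 11,320/650 = 17.4 months.
Program A: score 668 ≥ 620; DTI 41.3% ≤ 43%; employment 31 ≥ 18 mo; reserves 17.4 ≥ 4 mo → qualifies.
Program B: score 668 < 720; DTI 41.3% ≤ 45%; employment 31 ≥ 6 mo; reserves 17.4 ≥ 2 mo → does not qualify.
Program C: score 668 ≥ 660; DTI 41.3% ≤ 43% → qualifies.
Qualifying: Program A, Program C. Lowest rate is 11.53% → Program A.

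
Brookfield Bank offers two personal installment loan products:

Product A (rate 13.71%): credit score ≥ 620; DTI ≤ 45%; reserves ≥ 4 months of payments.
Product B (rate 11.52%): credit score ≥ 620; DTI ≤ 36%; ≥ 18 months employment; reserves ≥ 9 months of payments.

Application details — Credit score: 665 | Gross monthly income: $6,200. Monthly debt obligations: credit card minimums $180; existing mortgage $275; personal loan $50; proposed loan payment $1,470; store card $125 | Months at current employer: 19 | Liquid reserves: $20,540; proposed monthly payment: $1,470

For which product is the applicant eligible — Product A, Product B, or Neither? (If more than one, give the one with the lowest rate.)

Total debts = (180 + 275 + 50 + 1,470 + 125) = 2,100; DTI = 2,100/6,200 = 33.9%.
Reserves = 20,540/1,470 = 14.0 months.
Product A: score 665 ≥ 620; DTI 33.9% ≤ 45%; reserves 14.0 ≥ 4 mo → qualifies.
Product B: score 665 ≥ 620; DTI 33.9% ≤ 36%; employment 19 ≥ 18 mo; reserves 14.0 ≥ 9 mo → qualifies.
Qualifying: Product A, Product B. Lowest rate is 11.52% → Product B.

Product B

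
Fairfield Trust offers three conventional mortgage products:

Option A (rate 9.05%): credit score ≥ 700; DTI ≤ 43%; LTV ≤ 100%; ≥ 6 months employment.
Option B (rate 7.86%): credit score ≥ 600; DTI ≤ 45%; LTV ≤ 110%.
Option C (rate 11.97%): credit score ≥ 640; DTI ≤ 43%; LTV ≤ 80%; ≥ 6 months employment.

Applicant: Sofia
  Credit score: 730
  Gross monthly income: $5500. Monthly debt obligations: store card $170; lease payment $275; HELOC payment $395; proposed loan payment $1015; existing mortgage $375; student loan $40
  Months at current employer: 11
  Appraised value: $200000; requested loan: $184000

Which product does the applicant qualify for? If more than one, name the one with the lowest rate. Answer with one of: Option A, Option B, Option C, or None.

Total debts = (170 + 275 + 395 + 1,015 + 375 + 40) = 2,270; DTI = 2,270/5,500 = 41.3%.
LTV = 184,000/200,000 = 92%.
Option A: score 730 ≥ 700; DTI 41.3% ≤ 43%; LTV 92% ≤ 100%; employment 11 ≥ 6 mo → qualifies.
Option B: score 730 ≥ 600; DTI 41.3% ≤ 45%; LTV 92% ≤ 110% → qualifies.
Option C: score 730 ≥ 640; DTI 41.3% ≤ 43%; LTV 92% > 80%; employment 11 ≥ 6 mo → does not qualify.
Qualifying: Option A, Option B. Lowest rate is 7.86% → Option B.

Option B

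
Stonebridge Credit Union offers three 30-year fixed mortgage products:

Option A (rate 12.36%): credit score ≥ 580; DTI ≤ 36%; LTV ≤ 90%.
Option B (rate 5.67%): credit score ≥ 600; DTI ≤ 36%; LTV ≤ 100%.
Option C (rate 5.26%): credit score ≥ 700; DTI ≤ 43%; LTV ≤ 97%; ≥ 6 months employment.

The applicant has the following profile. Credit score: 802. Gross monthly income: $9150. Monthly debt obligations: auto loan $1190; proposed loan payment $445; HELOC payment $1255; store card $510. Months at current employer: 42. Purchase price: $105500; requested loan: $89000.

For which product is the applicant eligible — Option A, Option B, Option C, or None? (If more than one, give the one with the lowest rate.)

Option C

Total debts = (1,190 + 445 + 1,255 + 510) = 3,400; DTI = 3,400/9,150 = 37.2%.
LTV = 89,000/105,500 = 84.4%.
Option A: score 802 ≥ 580; DTI 37.2% > 36%; LTV 84.4% ≤ 90% → does not qualify.
Option B: score 802 ≥ 600; DTI 37.2% > 36%; LTV 84.4% ≤ 100% → does not qualify.
Option C: score 802 ≥ 700; DTI 37.2% ≤ 43%; LTV 84.4% ≤ 97%; employment 42 ≥ 6 mo → qualifies.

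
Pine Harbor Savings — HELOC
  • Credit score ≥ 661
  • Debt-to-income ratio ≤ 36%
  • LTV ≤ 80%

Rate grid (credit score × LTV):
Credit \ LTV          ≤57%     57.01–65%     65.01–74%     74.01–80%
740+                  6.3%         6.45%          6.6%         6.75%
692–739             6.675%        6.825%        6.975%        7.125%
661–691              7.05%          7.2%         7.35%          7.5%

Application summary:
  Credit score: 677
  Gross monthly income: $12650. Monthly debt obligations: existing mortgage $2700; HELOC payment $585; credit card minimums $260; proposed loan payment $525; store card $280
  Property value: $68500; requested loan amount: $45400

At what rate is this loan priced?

7.35%

Credit score 677 ≥ 661; Total monthly debts = (2,700 + 585 + 260 + 525 + 280) = 4,350. Debt-to-income = 4,350/12,650 = 34.4% — meets 36% limit
Loan-to-value = 45,400/68,500 = 66.3% — pass (80% max)
Credit 677 → row 661–691; LTV 66.3% → column 65.01–74%. Grid cell → 7.35%.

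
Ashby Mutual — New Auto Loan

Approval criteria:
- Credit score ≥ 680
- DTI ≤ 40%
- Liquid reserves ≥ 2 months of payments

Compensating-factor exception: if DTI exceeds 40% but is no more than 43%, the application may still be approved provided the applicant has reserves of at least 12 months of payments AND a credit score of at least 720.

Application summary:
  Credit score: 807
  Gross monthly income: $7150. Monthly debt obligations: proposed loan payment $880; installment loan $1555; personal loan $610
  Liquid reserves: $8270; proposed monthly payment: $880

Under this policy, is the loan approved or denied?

Denied

Credit score 807 ≥ 680 (meets base)
Total debts = (880 + 1,555 + 610) = 3,045. DTI: 3,045 ÷ 7,150 = 42.6%, over the 40% base limit.
Reserves: 8,270 ÷ 880 = 9.4 months (meets 2-month minimum)
42.6% falls in the override range (40%–43%), so the compensating-factor test applies.
Reserves 9.4 < 12 months; credit score 807 ≥ 720.
Override conditions not both satisfied; exception does not apply.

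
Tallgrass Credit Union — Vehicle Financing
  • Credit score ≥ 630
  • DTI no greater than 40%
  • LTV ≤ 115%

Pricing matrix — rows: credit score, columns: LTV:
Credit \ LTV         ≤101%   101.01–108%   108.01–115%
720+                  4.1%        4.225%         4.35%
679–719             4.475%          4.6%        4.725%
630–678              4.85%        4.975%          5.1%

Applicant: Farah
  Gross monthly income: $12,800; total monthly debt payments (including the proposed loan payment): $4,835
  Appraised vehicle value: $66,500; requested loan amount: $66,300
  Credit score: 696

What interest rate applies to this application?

Credit score 696 ≥ 630; DTI = 4,835/12,800 = 37.8% ≤ 40%
LTV = 66,300/66,500 = 99.7% ≤ 115%
Row: 696 falls in 679–719. Column: 99.7% falls in ≤101%. Rate = 4.475%.

4.475%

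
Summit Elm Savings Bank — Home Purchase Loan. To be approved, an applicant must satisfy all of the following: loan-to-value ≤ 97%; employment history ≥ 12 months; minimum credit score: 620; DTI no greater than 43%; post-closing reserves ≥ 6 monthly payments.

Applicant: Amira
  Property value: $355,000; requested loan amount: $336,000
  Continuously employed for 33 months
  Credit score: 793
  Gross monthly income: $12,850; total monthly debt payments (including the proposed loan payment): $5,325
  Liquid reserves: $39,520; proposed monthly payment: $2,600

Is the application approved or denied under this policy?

LTV = 336,000/355,000 = 94.6% ≤ 97%
Employment 33 ≥ 12 months
Credit score 793 ≥ 620 (meets)
DTI: 5,325 ÷ 12,850 = 41.4%, within the 43% cap
Reserves = 39,520/2,600 = 15.2 months ≥ 6
All criteria satisfied.

Approved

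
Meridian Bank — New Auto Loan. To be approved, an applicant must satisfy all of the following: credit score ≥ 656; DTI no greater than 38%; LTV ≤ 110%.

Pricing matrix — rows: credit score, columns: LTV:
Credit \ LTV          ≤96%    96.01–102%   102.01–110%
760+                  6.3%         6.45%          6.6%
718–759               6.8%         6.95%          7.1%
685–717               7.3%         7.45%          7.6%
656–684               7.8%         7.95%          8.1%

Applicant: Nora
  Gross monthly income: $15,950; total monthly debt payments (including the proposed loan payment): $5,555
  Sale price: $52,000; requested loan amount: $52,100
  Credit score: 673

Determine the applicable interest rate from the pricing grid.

Credit score 673 ≥ 656; DTI = 5,555/15,950 = 34.8% ≤ 38%
LTV: 52,100 ÷ 52,000 = 100.2%, within 110% cap
Credit 673 → row 656–684; LTV 100.2% → column 96.01–102%. Grid cell → 7.95%.

7.95%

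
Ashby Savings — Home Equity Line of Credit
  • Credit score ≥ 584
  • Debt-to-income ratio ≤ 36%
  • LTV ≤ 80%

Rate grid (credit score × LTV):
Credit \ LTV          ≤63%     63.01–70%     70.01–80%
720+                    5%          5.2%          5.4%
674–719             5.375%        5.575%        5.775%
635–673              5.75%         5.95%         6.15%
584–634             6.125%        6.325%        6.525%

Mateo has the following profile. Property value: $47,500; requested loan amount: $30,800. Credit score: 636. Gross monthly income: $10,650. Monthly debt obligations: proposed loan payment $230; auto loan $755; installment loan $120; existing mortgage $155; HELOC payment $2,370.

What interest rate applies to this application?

Credit score 636 ≥ 584; Total monthly debts = (230 + 755 + 120 + 155 + 2,370) = 3,630. DTI = 3,630/10,650 = 34.1% ≤ 36%
Loan-to-value = 30,800/47,500 = 64.8% — pass (80% max)
Score 636 is in the 635–673 band; LTV 64.8% is in the 63.01–70% band → 5.95%.

5.95%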